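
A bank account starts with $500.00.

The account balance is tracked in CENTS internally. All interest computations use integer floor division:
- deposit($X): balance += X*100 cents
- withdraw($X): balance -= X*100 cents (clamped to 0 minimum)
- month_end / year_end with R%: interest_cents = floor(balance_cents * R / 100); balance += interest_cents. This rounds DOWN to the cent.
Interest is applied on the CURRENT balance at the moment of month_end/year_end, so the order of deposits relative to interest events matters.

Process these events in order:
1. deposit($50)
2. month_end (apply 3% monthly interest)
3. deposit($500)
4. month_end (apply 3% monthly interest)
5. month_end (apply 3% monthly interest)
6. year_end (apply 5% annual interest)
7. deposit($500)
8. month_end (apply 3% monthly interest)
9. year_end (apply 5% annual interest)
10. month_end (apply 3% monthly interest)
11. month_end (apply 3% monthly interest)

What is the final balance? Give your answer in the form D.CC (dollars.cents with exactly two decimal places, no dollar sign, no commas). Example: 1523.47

Answer: 1936.75

Derivation:
After 1 (deposit($50)): balance=$550.00 total_interest=$0.00
After 2 (month_end (apply 3% monthly interest)): balance=$566.50 total_interest=$16.50
After 3 (deposit($500)): balance=$1066.50 total_interest=$16.50
After 4 (month_end (apply 3% monthly interest)): balance=$1098.49 total_interest=$48.49
After 5 (month_end (apply 3% monthly interest)): balance=$1131.44 total_interest=$81.44
After 6 (year_end (apply 5% annual interest)): balance=$1188.01 total_interest=$138.01
After 7 (deposit($500)): balance=$1688.01 total_interest=$138.01
After 8 (month_end (apply 3% monthly interest)): balance=$1738.65 total_interest=$188.65
After 9 (year_end (apply 5% annual interest)): balance=$1825.58 total_interest=$275.58
After 10 (month_end (apply 3% monthly interest)): balance=$1880.34 total_interest=$330.34
After 11 (month_end (apply 3% monthly interest)): balance=$1936.75 total_interest=$386.75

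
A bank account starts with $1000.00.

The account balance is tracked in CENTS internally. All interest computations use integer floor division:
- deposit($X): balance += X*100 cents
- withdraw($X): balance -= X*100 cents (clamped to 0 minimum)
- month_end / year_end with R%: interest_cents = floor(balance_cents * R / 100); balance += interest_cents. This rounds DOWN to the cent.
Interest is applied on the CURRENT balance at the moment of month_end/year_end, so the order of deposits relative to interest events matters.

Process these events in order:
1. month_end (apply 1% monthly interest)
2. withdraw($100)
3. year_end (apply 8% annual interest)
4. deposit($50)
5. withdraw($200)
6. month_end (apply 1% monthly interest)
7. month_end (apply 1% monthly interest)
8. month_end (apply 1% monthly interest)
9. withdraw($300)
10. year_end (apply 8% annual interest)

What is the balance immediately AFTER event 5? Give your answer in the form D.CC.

Answer: 832.80

Derivation:
After 1 (month_end (apply 1% monthly interest)): balance=$1010.00 total_interest=$10.00
After 2 (withdraw($100)): balance=$910.00 total_interest=$10.00
After 3 (year_end (apply 8% annual interest)): balance=$982.80 total_interest=$82.80
After 4 (deposit($50)): balance=$1032.80 total_interest=$82.80
After 5 (withdraw($200)): balance=$832.80 total_interest=$82.80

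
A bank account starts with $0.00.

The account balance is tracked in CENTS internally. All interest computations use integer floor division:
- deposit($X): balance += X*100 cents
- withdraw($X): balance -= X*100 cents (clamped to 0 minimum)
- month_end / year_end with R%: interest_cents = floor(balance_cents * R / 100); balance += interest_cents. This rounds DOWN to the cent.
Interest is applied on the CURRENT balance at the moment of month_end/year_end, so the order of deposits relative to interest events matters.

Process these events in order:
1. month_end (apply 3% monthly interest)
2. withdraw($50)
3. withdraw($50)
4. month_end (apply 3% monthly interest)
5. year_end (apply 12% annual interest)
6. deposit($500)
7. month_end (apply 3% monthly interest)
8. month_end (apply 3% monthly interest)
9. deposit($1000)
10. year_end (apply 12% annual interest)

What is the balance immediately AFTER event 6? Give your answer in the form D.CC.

Answer: 500.00

Derivation:
After 1 (month_end (apply 3% monthly interest)): balance=$0.00 total_interest=$0.00
After 2 (withdraw($50)): balance=$0.00 total_interest=$0.00
After 3 (withdraw($50)): balance=$0.00 total_interest=$0.00
After 4 (month_end (apply 3% monthly interest)): balance=$0.00 total_interest=$0.00
After 5 (year_end (apply 12% annual interest)): balance=$0.00 total_interest=$0.00
After 6 (deposit($500)): balance=$500.00 total_interest=$0.00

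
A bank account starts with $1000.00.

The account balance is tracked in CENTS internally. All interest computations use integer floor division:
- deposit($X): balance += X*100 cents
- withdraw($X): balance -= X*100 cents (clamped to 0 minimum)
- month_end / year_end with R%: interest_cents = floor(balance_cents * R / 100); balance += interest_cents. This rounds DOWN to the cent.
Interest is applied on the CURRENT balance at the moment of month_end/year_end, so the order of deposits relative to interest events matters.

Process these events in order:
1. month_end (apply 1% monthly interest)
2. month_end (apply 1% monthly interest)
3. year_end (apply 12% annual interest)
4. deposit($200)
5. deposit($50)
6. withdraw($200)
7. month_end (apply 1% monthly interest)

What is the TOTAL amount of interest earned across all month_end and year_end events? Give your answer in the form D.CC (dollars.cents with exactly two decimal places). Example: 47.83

Answer: 154.43

Derivation:
After 1 (month_end (apply 1% monthly interest)): balance=$1010.00 total_interest=$10.00
After 2 (month_end (apply 1% monthly interest)): balance=$1020.10 total_interest=$20.10
After 3 (year_end (apply 12% annual interest)): balance=$1142.51 total_interest=$142.51
After 4 (deposit($200)): balance=$1342.51 total_interest=$142.51
After 5 (deposit($50)): balance=$1392.51 total_interest=$142.51
After 6 (withdraw($200)): balance=$1192.51 total_interest=$142.51
After 7 (month_end (apply 1% monthly interest)): balance=$1204.43 total_interest=$154.43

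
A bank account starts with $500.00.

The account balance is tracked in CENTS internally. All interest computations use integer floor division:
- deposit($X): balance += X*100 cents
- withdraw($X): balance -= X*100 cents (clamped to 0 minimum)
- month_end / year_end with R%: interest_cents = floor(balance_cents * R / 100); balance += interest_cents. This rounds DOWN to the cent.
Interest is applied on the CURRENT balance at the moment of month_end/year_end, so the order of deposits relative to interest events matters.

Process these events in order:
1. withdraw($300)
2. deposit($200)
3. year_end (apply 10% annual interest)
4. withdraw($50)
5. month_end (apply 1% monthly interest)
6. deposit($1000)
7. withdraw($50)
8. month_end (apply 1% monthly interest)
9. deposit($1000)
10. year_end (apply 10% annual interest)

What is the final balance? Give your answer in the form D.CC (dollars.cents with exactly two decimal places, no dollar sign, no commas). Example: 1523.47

Answer: 2593.06

Derivation:
After 1 (withdraw($300)): balance=$200.00 total_interest=$0.00
After 2 (deposit($200)): balance=$400.00 total_interest=$0.00
After 3 (year_end (apply 10% annual interest)): balance=$440.00 total_interest=$40.00
After 4 (withdraw($50)): balance=$390.00 total_interest=$40.00
After 5 (month_end (apply 1% monthly interest)): balance=$393.90 total_interest=$43.90
After 6 (deposit($1000)): balance=$1393.90 total_interest=$43.90
After 7 (withdraw($50)): balance=$1343.90 total_interest=$43.90
After 8 (month_end (apply 1% monthly interest)): balance=$1357.33 total_interest=$57.33
After 9 (deposit($1000)): balance=$2357.33 total_interest=$57.33
After 10 (year_end (apply 10% annual interest)): balance=$2593.06 total_interest=$293.06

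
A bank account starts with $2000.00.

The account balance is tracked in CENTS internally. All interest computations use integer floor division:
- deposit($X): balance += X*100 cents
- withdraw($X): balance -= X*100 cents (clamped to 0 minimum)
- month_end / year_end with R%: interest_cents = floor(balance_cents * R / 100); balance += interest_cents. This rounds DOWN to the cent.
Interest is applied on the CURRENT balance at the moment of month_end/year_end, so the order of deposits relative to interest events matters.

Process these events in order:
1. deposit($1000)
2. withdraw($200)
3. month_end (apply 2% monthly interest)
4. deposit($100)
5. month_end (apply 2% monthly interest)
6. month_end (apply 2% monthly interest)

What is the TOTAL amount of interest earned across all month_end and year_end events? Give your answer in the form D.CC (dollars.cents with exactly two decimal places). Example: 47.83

Answer: 175.42

Derivation:
After 1 (deposit($1000)): balance=$3000.00 total_interest=$0.00
After 2 (withdraw($200)): balance=$2800.00 total_interest=$0.00
After 3 (month_end (apply 2% monthly interest)): balance=$2856.00 total_interest=$56.00
After 4 (deposit($100)): balance=$2956.00 total_interest=$56.00
After 5 (month_end (apply 2% monthly interest)): balance=$3015.12 total_interest=$115.12
After 6 (month_end (apply 2% monthly interest)): balance=$3075.42 total_interest=$175.42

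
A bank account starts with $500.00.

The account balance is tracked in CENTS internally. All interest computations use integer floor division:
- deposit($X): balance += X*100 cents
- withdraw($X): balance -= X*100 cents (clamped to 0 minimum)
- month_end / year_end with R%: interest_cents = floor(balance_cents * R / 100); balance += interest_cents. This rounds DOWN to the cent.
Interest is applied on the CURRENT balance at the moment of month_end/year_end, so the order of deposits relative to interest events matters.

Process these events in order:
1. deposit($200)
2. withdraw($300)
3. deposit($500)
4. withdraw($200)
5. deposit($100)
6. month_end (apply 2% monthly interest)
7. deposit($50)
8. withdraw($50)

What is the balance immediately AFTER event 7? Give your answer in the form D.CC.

After 1 (deposit($200)): balance=$700.00 total_interest=$0.00
After 2 (withdraw($300)): balance=$400.00 total_interest=$0.00
After 3 (deposit($500)): balance=$900.00 total_interest=$0.00
After 4 (withdraw($200)): balance=$700.00 total_interest=$0.00
After 5 (deposit($100)): balance=$800.00 total_interest=$0.00
After 6 (month_end (apply 2% monthly interest)): balance=$816.00 total_interest=$16.00
After 7 (deposit($50)): balance=$866.00 total_interest=$16.00

Answer: 866.00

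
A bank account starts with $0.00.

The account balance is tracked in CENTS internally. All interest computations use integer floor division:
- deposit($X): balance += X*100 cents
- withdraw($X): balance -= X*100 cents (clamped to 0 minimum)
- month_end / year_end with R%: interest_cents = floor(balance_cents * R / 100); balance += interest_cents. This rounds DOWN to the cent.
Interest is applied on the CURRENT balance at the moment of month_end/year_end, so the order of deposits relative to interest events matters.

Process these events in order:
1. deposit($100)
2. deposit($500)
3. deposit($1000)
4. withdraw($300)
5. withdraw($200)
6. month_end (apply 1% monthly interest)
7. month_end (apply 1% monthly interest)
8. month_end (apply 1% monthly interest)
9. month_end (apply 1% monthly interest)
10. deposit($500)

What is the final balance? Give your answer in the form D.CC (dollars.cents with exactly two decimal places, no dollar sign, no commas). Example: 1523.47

After 1 (deposit($100)): balance=$100.00 total_interest=$0.00
After 2 (deposit($500)): balance=$600.00 total_interest=$0.00
After 3 (deposit($1000)): balance=$1600.00 total_interest=$0.00
After 4 (withdraw($300)): balance=$1300.00 total_interest=$0.00
After 5 (withdraw($200)): balance=$1100.00 total_interest=$0.00
After 6 (month_end (apply 1% monthly interest)): balance=$1111.00 total_interest=$11.00
After 7 (month_end (apply 1% monthly interest)): balance=$1122.11 total_interest=$22.11
After 8 (month_end (apply 1% monthly interest)): balance=$1133.33 total_interest=$33.33
After 9 (month_end (apply 1% monthly interest)): balance=$1144.66 total_interest=$44.66
After 10 (deposit($500)): balance=$1644.66 total_interest=$44.66

Answer: 1644.66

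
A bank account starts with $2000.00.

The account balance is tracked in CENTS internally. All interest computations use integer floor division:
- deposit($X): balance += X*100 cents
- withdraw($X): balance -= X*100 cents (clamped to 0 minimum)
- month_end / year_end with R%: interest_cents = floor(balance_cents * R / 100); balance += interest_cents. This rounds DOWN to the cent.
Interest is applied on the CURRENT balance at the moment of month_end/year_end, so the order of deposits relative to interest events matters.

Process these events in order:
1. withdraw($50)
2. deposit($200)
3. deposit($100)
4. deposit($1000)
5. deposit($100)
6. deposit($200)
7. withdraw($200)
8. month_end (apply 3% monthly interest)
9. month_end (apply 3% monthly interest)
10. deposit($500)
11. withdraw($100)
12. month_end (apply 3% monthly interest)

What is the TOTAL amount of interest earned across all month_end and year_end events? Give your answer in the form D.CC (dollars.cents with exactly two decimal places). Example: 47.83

After 1 (withdraw($50)): balance=$1950.00 total_interest=$0.00
After 2 (deposit($200)): balance=$2150.00 total_interest=$0.00
After 3 (deposit($100)): balance=$2250.00 total_interest=$0.00
After 4 (deposit($1000)): balance=$3250.00 total_interest=$0.00
After 5 (deposit($100)): balance=$3350.00 total_interest=$0.00
After 6 (deposit($200)): balance=$3550.00 total_interest=$0.00
After 7 (withdraw($200)): balance=$3350.00 total_interest=$0.00
After 8 (month_end (apply 3% monthly interest)): balance=$3450.50 total_interest=$100.50
After 9 (month_end (apply 3% monthly interest)): balance=$3554.01 total_interest=$204.01
After 10 (deposit($500)): balance=$4054.01 total_interest=$204.01
After 11 (withdraw($100)): balance=$3954.01 total_interest=$204.01
After 12 (month_end (apply 3% monthly interest)): balance=$4072.63 total_interest=$322.63

Answer: 322.63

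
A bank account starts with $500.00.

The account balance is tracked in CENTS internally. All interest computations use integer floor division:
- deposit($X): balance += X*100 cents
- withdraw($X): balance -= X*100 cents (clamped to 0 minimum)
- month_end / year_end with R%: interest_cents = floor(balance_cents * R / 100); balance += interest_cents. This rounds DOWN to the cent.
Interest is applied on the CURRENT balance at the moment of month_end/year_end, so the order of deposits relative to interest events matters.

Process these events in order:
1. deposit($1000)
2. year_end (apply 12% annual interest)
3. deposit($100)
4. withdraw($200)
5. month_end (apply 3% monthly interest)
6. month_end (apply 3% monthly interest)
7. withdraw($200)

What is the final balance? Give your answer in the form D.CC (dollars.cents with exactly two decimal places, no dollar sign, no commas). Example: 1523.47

Answer: 1476.22

Derivation:
After 1 (deposit($1000)): balance=$1500.00 total_interest=$0.00
After 2 (year_end (apply 12% annual interest)): balance=$1680.00 total_interest=$180.00
After 3 (deposit($100)): balance=$1780.00 total_interest=$180.00
After 4 (withdraw($200)): balance=$1580.00 total_interest=$180.00
After 5 (month_end (apply 3% monthly interest)): balance=$1627.40 total_interest=$227.40
After 6 (month_end (apply 3% monthly interest)): balance=$1676.22 total_interest=$276.22
After 7 (withdraw($200)): balance=$1476.22 total_interest=$276.22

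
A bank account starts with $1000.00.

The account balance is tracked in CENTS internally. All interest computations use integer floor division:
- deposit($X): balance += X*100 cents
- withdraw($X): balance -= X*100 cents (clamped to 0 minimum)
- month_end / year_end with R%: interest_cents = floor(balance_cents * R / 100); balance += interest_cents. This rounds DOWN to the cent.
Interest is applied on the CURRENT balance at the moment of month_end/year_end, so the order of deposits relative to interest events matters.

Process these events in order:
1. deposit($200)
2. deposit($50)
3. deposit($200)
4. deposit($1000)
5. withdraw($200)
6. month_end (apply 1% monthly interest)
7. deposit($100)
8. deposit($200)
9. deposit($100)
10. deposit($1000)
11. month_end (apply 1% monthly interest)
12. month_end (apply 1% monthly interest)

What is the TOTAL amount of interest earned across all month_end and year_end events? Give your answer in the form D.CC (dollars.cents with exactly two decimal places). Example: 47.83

Answer: 96.31

Derivation:
After 1 (deposit($200)): balance=$1200.00 total_interest=$0.00
After 2 (deposit($50)): balance=$1250.00 total_interest=$0.00
After 3 (deposit($200)): balance=$1450.00 total_interest=$0.00
After 4 (deposit($1000)): balance=$2450.00 total_interest=$0.00
After 5 (withdraw($200)): balance=$2250.00 total_interest=$0.00
After 6 (month_end (apply 1% monthly interest)): balance=$2272.50 total_interest=$22.50
After 7 (deposit($100)): balance=$2372.50 total_interest=$22.50
After 8 (deposit($200)): balance=$2572.50 total_interest=$22.50
After 9 (deposit($100)): balance=$2672.50 total_interest=$22.50
After 10 (deposit($1000)): balance=$3672.50 total_interest=$22.50
After 11 (month_end (apply 1% monthly interest)): balance=$3709.22 total_interest=$59.22
After 12 (month_end (apply 1% monthly interest)): balance=$3746.31 total_interest=$96.31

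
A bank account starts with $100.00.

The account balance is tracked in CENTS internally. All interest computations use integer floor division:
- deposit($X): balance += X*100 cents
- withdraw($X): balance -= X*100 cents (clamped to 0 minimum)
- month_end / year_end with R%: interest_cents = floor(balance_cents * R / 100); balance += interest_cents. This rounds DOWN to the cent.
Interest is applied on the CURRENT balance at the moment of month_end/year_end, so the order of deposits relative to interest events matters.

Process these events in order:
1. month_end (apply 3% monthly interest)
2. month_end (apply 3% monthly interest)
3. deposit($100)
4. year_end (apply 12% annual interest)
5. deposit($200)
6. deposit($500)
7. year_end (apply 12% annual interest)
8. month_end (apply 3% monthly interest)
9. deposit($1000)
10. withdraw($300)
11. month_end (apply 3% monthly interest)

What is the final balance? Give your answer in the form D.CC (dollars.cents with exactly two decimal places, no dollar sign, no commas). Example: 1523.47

Answer: 1826.99

Derivation:
After 1 (month_end (apply 3% monthly interest)): balance=$103.00 total_interest=$3.00
After 2 (month_end (apply 3% monthly interest)): balance=$106.09 total_interest=$6.09
After 3 (deposit($100)): balance=$206.09 total_interest=$6.09
After 4 (year_end (apply 12% annual interest)): balance=$230.82 total_interest=$30.82
After 5 (deposit($200)): balance=$430.82 total_interest=$30.82
After 6 (deposit($500)): balance=$930.82 total_interest=$30.82
After 7 (year_end (apply 12% annual interest)): balance=$1042.51 total_interest=$142.51
After 8 (month_end (apply 3% monthly interest)): balance=$1073.78 total_interest=$173.78
After 9 (deposit($1000)): balance=$2073.78 total_interest=$173.78
After 10 (withdraw($300)): balance=$1773.78 total_interest=$173.78
After 11 (month_end (apply 3% monthly interest)): balance=$1826.99 total_interest=$226.99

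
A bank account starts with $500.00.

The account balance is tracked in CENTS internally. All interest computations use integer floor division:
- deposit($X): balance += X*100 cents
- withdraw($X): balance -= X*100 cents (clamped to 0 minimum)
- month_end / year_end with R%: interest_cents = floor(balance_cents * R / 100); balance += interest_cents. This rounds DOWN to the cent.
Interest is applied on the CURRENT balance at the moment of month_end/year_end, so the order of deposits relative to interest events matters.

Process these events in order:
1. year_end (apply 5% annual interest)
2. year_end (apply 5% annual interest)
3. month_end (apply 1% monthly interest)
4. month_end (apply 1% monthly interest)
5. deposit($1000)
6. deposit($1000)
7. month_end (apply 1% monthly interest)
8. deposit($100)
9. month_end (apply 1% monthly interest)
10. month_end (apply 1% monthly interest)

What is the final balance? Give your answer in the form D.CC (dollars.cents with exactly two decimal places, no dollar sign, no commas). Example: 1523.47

After 1 (year_end (apply 5% annual interest)): balance=$525.00 total_interest=$25.00
After 2 (year_end (apply 5% annual interest)): balance=$551.25 total_interest=$51.25
After 3 (month_end (apply 1% monthly interest)): balance=$556.76 total_interest=$56.76
After 4 (month_end (apply 1% monthly interest)): balance=$562.32 total_interest=$62.32
After 5 (deposit($1000)): balance=$1562.32 total_interest=$62.32
After 6 (deposit($1000)): balance=$2562.32 total_interest=$62.32
After 7 (month_end (apply 1% monthly interest)): balance=$2587.94 total_interest=$87.94
After 8 (deposit($100)): balance=$2687.94 total_interest=$87.94
After 9 (month_end (apply 1% monthly interest)): balance=$2714.81 total_interest=$114.81
After 10 (month_end (apply 1% monthly interest)): balance=$2741.95 total_interest=$141.95

Answer: 2741.95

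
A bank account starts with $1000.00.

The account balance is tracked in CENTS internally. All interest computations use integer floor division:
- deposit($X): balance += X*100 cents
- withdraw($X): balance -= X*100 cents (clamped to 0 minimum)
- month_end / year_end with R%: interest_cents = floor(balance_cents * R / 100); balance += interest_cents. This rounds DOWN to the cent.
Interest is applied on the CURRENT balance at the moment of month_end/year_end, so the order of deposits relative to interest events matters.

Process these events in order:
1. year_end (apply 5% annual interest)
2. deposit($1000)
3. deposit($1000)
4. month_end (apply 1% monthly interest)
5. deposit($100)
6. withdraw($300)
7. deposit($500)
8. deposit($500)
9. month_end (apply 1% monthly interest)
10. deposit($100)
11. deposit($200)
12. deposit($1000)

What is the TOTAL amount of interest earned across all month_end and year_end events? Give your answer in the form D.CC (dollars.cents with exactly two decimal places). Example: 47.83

Answer: 119.30

Derivation:
After 1 (year_end (apply 5% annual interest)): balance=$1050.00 total_interest=$50.00
After 2 (deposit($1000)): balance=$2050.00 total_interest=$50.00
After 3 (deposit($1000)): balance=$3050.00 total_interest=$50.00
After 4 (month_end (apply 1% monthly interest)): balance=$3080.50 total_interest=$80.50
After 5 (deposit($100)): balance=$3180.50 total_interest=$80.50
After 6 (withdraw($300)): balance=$2880.50 total_interest=$80.50
After 7 (deposit($500)): balance=$3380.50 total_interest=$80.50
After 8 (deposit($500)): balance=$3880.50 total_interest=$80.50
After 9 (month_end (apply 1% monthly interest)): balance=$3919.30 total_interest=$119.30
After 10 (deposit($100)): balance=$4019.30 total_interest=$119.30
After 11 (deposit($200)): balance=$4219.30 total_interest=$119.30
After 12 (deposit($1000)): balance=$5219.30 total_interest=$119.30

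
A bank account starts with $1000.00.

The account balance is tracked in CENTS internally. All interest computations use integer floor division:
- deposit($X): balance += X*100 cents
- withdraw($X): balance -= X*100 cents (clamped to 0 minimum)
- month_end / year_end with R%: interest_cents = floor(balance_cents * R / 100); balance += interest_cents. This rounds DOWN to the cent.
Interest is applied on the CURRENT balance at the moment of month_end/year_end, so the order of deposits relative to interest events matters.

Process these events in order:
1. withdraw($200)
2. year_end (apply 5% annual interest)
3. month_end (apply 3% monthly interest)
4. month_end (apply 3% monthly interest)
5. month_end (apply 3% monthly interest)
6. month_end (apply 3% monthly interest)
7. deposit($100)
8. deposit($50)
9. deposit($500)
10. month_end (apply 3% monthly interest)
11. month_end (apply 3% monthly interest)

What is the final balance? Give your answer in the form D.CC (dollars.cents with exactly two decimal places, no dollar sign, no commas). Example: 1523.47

Answer: 1692.56

Derivation:
After 1 (withdraw($200)): balance=$800.00 total_interest=$0.00
After 2 (year_end (apply 5% annual interest)): balance=$840.00 total_interest=$40.00
After 3 (month_end (apply 3% monthly interest)): balance=$865.20 total_interest=$65.20
After 4 (month_end (apply 3% monthly interest)): balance=$891.15 total_interest=$91.15
After 5 (month_end (apply 3% monthly interest)): balance=$917.88 total_interest=$117.88
After 6 (month_end (apply 3% monthly interest)): balance=$945.41 total_interest=$145.41
After 7 (deposit($100)): balance=$1045.41 total_interest=$145.41
After 8 (deposit($50)): balance=$1095.41 total_interest=$145.41
After 9 (deposit($500)): balance=$1595.41 total_interest=$145.41
After 10 (month_end (apply 3% monthly interest)): balance=$1643.27 total_interest=$193.27
After 11 (month_end (apply 3% monthly interest)): balance=$1692.56 total_interest=$242.56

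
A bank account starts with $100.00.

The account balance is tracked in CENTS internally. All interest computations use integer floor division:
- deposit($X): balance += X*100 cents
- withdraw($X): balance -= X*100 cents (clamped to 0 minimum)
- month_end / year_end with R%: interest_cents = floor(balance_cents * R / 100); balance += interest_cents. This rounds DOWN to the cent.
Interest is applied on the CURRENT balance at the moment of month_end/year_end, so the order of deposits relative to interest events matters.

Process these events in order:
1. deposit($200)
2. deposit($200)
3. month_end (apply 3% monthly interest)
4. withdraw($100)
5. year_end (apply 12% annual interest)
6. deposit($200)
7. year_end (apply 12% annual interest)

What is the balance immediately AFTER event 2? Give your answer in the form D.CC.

Answer: 500.00

Derivation:
After 1 (deposit($200)): balance=$300.00 total_interest=$0.00
After 2 (deposit($200)): balance=$500.00 total_interest=$0.00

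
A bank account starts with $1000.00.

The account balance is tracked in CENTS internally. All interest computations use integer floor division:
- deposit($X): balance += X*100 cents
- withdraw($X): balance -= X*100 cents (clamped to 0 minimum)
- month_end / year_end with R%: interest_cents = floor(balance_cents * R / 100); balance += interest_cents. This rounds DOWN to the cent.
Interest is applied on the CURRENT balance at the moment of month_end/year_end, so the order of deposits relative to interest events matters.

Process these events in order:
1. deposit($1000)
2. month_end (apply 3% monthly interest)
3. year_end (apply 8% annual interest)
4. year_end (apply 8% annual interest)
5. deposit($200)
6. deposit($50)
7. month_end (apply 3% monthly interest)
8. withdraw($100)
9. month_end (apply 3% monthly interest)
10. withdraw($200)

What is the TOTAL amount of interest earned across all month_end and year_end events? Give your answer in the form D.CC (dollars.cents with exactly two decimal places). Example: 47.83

Answer: 561.33

Derivation:
After 1 (deposit($1000)): balance=$2000.00 total_interest=$0.00
After 2 (month_end (apply 3% monthly interest)): balance=$2060.00 total_interest=$60.00
After 3 (year_end (apply 8% annual interest)): balance=$2224.80 total_interest=$224.80
After 4 (year_end (apply 8% annual interest)): balance=$2402.78 total_interest=$402.78
After 5 (deposit($200)): balance=$2602.78 total_interest=$402.78
After 6 (deposit($50)): balance=$2652.78 total_interest=$402.78
After 7 (month_end (apply 3% monthly interest)): balance=$2732.36 total_interest=$482.36
After 8 (withdraw($100)): balance=$2632.36 total_interest=$482.36
After 9 (month_end (apply 3% monthly interest)): balance=$2711.33 total_interest=$561.33
After 10 (withdraw($200)): balance=$2511.33 total_interest=$561.33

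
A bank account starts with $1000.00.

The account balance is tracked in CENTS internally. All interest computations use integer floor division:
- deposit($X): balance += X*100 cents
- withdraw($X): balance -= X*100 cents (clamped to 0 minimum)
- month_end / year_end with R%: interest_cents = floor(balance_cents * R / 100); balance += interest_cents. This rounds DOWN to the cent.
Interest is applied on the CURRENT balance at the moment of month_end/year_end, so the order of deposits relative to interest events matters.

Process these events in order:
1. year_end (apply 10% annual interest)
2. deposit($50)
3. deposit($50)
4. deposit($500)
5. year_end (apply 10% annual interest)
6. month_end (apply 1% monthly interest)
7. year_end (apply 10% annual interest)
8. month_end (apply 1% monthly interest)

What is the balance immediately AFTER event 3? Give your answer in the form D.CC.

Answer: 1200.00

Derivation:
After 1 (year_end (apply 10% annual interest)): balance=$1100.00 total_interest=$100.00
After 2 (deposit($50)): balance=$1150.00 total_interest=$100.00
After 3 (deposit($50)): balance=$1200.00 total_interest=$100.00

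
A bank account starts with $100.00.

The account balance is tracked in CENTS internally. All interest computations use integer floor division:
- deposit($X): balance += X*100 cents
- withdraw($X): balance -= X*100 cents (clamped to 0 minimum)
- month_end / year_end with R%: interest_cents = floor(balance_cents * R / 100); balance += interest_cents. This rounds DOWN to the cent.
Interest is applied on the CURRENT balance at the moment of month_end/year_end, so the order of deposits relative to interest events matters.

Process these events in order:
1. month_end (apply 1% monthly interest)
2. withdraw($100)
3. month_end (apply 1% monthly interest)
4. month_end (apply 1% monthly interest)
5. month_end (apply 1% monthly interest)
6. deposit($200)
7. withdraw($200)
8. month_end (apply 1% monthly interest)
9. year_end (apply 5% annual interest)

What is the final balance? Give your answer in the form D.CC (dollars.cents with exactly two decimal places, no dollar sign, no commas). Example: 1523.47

After 1 (month_end (apply 1% monthly interest)): balance=$101.00 total_interest=$1.00
After 2 (withdraw($100)): balance=$1.00 total_interest=$1.00
After 3 (month_end (apply 1% monthly interest)): balance=$1.01 total_interest=$1.01
After 4 (month_end (apply 1% monthly interest)): balance=$1.02 total_interest=$1.02
After 5 (month_end (apply 1% monthly interest)): balance=$1.03 total_interest=$1.03
After 6 (deposit($200)): balance=$201.03 total_interest=$1.03
After 7 (withdraw($200)): balance=$1.03 total_interest=$1.03
After 8 (month_end (apply 1% monthly interest)): balance=$1.04 total_interest=$1.04
After 9 (year_end (apply 5% annual interest)): balance=$1.09 total_interest=$1.09

Answer: 1.09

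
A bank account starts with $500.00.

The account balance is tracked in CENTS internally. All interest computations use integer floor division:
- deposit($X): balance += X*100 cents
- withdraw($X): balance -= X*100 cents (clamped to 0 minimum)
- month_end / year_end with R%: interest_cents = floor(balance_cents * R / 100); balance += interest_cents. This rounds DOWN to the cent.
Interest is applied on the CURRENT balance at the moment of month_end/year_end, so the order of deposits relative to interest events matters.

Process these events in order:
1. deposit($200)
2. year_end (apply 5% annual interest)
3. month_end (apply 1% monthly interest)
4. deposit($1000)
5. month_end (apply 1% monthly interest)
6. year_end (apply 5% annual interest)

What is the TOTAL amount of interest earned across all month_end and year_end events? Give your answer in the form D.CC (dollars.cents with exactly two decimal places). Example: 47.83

Answer: 147.75

Derivation:
After 1 (deposit($200)): balance=$700.00 total_interest=$0.00
After 2 (year_end (apply 5% annual interest)): balance=$735.00 total_interest=$35.00
After 3 (month_end (apply 1% monthly interest)): balance=$742.35 total_interest=$42.35
After 4 (deposit($1000)): balance=$1742.35 total_interest=$42.35
After 5 (month_end (apply 1% monthly interest)): balance=$1759.77 total_interest=$59.77
After 6 (year_end (apply 5% annual interest)): balance=$1847.75 total_interest=$147.75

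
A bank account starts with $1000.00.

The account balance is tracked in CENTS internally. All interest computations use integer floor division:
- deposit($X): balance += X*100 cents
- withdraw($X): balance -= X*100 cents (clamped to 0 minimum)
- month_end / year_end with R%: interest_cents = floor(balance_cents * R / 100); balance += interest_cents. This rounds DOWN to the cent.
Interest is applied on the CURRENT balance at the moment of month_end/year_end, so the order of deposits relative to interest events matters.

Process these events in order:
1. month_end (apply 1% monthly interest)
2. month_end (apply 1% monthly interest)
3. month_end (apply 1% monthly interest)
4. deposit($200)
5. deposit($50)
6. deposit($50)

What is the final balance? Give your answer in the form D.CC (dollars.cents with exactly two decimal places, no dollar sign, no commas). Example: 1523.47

Answer: 1330.30

Derivation:
After 1 (month_end (apply 1% monthly interest)): balance=$1010.00 total_interest=$10.00
After 2 (month_end (apply 1% monthly interest)): balance=$1020.10 total_interest=$20.10
After 3 (month_end (apply 1% monthly interest)): balance=$1030.30 total_interest=$30.30
After 4 (deposit($200)): balance=$1230.30 total_interest=$30.30
After 5 (deposit($50)): balance=$1280.30 total_interest=$30.30
After 6 (deposit($50)): balance=$1330.30 total_interest=$30.30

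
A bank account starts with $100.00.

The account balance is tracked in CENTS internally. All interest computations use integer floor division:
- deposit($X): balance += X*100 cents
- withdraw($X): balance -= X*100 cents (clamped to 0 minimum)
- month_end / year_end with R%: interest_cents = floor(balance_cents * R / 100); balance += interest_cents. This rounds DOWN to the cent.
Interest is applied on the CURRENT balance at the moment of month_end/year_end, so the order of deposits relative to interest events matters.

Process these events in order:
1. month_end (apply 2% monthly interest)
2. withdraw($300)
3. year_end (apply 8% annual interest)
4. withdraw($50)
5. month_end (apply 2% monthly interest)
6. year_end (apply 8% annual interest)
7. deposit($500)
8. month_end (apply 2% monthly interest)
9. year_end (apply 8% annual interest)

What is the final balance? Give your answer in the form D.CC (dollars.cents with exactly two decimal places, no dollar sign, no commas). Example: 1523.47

Answer: 550.80

Derivation:
After 1 (month_end (apply 2% monthly interest)): balance=$102.00 total_interest=$2.00
After 2 (withdraw($300)): balance=$0.00 total_interest=$2.00
After 3 (year_end (apply 8% annual interest)): balance=$0.00 total_interest=$2.00
After 4 (withdraw($50)): balance=$0.00 total_interest=$2.00
After 5 (month_end (apply 2% monthly interest)): balance=$0.00 total_interest=$2.00
After 6 (year_end (apply 8% annual interest)): balance=$0.00 total_interest=$2.00
After 7 (deposit($500)): balance=$500.00 total_interest=$2.00
After 8 (month_end (apply 2% monthly interest)): balance=$510.00 total_interest=$12.00
After 9 (year_end (apply 8% annual interest)): balance=$550.80 total_interest=$52.80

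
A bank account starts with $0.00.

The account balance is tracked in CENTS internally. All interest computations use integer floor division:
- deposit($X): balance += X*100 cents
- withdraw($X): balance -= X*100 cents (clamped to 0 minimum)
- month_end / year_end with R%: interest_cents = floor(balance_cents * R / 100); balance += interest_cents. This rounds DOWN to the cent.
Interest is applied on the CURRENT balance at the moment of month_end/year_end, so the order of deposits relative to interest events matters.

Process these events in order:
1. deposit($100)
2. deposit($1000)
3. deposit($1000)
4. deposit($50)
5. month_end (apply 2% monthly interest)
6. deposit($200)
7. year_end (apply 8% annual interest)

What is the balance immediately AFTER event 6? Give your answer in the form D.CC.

After 1 (deposit($100)): balance=$100.00 total_interest=$0.00
After 2 (deposit($1000)): balance=$1100.00 total_interest=$0.00
After 3 (deposit($1000)): balance=$2100.00 total_interest=$0.00
After 4 (deposit($50)): balance=$2150.00 total_interest=$0.00
After 5 (month_end (apply 2% monthly interest)): balance=$2193.00 total_interest=$43.00
After 6 (deposit($200)): balance=$2393.00 total_interest=$43.00

Answer: 2393.00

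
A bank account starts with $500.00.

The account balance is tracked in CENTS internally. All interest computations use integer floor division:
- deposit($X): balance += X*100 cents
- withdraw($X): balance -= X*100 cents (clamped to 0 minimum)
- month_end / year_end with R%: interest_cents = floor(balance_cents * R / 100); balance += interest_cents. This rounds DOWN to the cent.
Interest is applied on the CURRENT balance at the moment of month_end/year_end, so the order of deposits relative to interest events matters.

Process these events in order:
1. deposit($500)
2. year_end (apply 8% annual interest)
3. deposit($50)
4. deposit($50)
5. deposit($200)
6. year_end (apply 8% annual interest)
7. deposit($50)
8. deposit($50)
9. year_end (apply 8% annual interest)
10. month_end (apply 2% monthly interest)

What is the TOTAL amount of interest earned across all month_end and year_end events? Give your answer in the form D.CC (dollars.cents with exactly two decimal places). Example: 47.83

After 1 (deposit($500)): balance=$1000.00 total_interest=$0.00
After 2 (year_end (apply 8% annual interest)): balance=$1080.00 total_interest=$80.00
After 3 (deposit($50)): balance=$1130.00 total_interest=$80.00
After 4 (deposit($50)): balance=$1180.00 total_interest=$80.00
After 5 (deposit($200)): balance=$1380.00 total_interest=$80.00
After 6 (year_end (apply 8% annual interest)): balance=$1490.40 total_interest=$190.40
After 7 (deposit($50)): balance=$1540.40 total_interest=$190.40
After 8 (deposit($50)): balance=$1590.40 total_interest=$190.40
After 9 (year_end (apply 8% annual interest)): balance=$1717.63 total_interest=$317.63
After 10 (month_end (apply 2% monthly interest)): balance=$1751.98 total_interest=$351.98

Answer: 351.98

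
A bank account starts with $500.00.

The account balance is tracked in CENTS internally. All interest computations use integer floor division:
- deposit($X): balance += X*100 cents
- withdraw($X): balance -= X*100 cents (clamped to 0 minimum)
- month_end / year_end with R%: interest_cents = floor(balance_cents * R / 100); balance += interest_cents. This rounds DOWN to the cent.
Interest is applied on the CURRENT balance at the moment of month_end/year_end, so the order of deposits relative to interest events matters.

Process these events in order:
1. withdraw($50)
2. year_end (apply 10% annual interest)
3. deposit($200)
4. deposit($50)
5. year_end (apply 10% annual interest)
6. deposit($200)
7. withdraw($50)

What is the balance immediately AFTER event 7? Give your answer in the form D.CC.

After 1 (withdraw($50)): balance=$450.00 total_interest=$0.00
After 2 (year_end (apply 10% annual interest)): balance=$495.00 total_interest=$45.00
After 3 (deposit($200)): balance=$695.00 total_interest=$45.00
After 4 (deposit($50)): balance=$745.00 total_interest=$45.00
After 5 (year_end (apply 10% annual interest)): balance=$819.50 total_interest=$119.50
After 6 (deposit($200)): balance=$1019.50 total_interest=$119.50
After 7 (withdraw($50)): balance=$969.50 total_interest=$119.50

Answer: 969.50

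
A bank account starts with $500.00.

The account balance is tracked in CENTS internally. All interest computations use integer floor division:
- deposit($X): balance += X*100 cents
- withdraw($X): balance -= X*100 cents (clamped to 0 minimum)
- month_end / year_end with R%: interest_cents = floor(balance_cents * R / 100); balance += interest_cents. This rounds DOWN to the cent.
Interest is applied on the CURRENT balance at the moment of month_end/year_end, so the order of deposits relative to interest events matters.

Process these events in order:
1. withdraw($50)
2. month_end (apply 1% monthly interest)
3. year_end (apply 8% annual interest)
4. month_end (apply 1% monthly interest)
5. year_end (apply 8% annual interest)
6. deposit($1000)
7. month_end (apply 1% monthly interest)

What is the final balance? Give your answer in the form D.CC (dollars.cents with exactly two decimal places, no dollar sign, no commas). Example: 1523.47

Answer: 1550.77

Derivation:
After 1 (withdraw($50)): balance=$450.00 total_interest=$0.00
After 2 (month_end (apply 1% monthly interest)): balance=$454.50 total_interest=$4.50
After 3 (year_end (apply 8% annual interest)): balance=$490.86 total_interest=$40.86
After 4 (month_end (apply 1% monthly interest)): balance=$495.76 total_interest=$45.76
After 5 (year_end (apply 8% annual interest)): balance=$535.42 total_interest=$85.42
After 6 (deposit($1000)): balance=$1535.42 total_interest=$85.42
After 7 (month_end (apply 1% monthly interest)): balance=$1550.77 total_interest=$100.77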